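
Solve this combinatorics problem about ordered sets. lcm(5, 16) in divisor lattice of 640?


Join=lcm.
gcd(5,16)=1
lcm=80


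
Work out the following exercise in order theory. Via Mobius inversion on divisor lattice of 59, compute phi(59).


phi(n) = n * prod_{p|n} (1 - 1/p).
Prime divisors of 59: [59]
phi(59) = 59 * (1 - 1/59)
phi(59) = 58


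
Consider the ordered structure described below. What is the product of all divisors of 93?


Divisors of 93: [1, 3, 31, 93]
Product = n^(d(n)/2) = 93^(4/2)
Product = 8649


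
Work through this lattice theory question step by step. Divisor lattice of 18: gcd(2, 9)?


Meet=gcd.
gcd(2,9)=1


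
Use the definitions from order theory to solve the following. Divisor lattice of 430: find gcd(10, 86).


In a divisor lattice, meet = gcd (greatest common divisor).
By Euclidean algorithm or factoring: gcd(10,86) = 2


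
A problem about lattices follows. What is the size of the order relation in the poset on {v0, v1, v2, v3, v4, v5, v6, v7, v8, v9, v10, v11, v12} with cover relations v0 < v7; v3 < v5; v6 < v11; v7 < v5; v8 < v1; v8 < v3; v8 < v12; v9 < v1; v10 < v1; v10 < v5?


The order relation is {(a,b) : a <= b}, reflexive so it includes (a,a).
Examples: (v0,v0), (v0,v5), (v0,v7), (v1,v1), (v10,v1), ...
Total ordered pairs: 25


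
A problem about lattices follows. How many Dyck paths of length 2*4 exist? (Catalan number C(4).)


C(n) = C(2n, n) / (n+1).
C(8, 4) = 70
C(4) = 70 / 5 = 14


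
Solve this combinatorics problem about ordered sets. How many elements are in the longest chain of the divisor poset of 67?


A chain is a totally ordered subset; we count the number of elements in a maximum chain.
Compute, for each element x, the size of the longest chain ending at x:
  1: 1
  67: 2
A maximum chain: 1 < 67
Number of elements in the longest chain: 2


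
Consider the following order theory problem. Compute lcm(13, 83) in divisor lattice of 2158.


In a divisor lattice, join = lcm (least common multiple).
gcd(13,83) = 1
lcm(13,83) = 13*83/gcd = 1079/1 = 1079


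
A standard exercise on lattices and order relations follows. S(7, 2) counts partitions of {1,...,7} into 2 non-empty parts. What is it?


S(n,k) = k*S(n-1,k) + S(n-1,k-1).
S(6,2) = 31, S(6,1) = 1
S(7,2) = 2*31 + 1 = 62 + 1
S(7,2) = 63


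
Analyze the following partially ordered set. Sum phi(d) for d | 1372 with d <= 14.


Divisors of 1372 up to 14: [1, 2, 4, 7, 14]
phi values: [1, 1, 2, 6, 6]
Sum = 16


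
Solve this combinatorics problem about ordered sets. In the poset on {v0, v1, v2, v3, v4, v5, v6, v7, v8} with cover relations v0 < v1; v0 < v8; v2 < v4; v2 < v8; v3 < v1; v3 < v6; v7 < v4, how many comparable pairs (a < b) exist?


A comparable pair {a,b} has a < b or b < a in the order.
Count unordered pairs where one element is strictly below the other.
Examples: {v0,v1}, {v0,v8}, {v1,v3}, {v2,v4}, ...
Total comparable pairs: 7


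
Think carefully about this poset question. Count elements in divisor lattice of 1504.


Divisors of 1504: [1, 2, 4, 8, 16, 32, 47, 94, 188, 376, 752, 1504]
Count: 12


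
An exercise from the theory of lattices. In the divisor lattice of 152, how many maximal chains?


A maximal chain goes from the minimum element to a maximal element via cover relations.
Counting all min-to-max paths in the cover graph.
Total maximal chains: 4


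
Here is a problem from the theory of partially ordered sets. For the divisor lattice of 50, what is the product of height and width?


Height = length of longest chain minus 1; width = size of largest antichain.
A maximum chain: 1 | 5 | 25 | 50  (height 3).
A maximum antichain: {2, 5}  (width 2).
Product = 3 * 2 = 6


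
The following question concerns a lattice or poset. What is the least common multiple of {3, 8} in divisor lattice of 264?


In a divisor lattice, join = lcm (least common multiple).
Compute lcm iteratively: start with first element, then lcm(current, next).
Elements: [3, 8]
lcm(3,8) = 24
Final lcm = 24


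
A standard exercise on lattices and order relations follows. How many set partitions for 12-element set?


B(n) = number of set partitions of an n-element set.
B(n) satisfies the recurrence: B(n+1) = sum_k C(n,k)*B(k).
B(12) = 4213597


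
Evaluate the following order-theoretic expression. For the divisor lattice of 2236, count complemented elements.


An element a is complemented if some b has a meet b = bottom, a join b = top.
a is complemented iff gcd(a, n/a)=1, i.e. a is a unitary divisor of 2236.
Complemented elements: 1, 4, 13, 43, 52, 172, ... (2 more)
Count: 8


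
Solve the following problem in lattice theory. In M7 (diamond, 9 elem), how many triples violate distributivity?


Distributive law: a ^ (b v c) = (a ^ b) v (a ^ c).
Check all 9^3 = 729 ordered triples (a,b,c).
  e.g. a=a1, b=a2, c=a3: lhs=a1 != rhs=0
  e.g. a=a1, b=a2, c=a4: lhs=a1 != rhs=0
Total violating triples: 210


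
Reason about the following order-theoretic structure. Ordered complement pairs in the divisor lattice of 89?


Complement pair (a,b): a meet b = bottom, a join b = top.
Here: gcd(a,b)=1 and lcm(a,b)=89, i.e. a*b=89 with a,b coprime.
Pairs found: (1,89), (89,1)
Total ordered pairs: 2


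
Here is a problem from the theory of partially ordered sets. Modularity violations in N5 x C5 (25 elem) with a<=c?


Modular law: if a <= c then a v (b ^ c) = (a v b) ^ c.
Check all triples (a,b,c) with a <= c among 25 elements.
  e.g. a=(a,0), b=(c,0), c=(b,0): lhs=(a,0) != rhs=(b,0)
  e.g. a=(a,0), b=(c,1), c=(b,0): lhs=(a,0) != rhs=(b,0)
Total violating triples: 75


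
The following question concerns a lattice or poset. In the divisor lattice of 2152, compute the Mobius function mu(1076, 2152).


In a divisor lattice, mu(a,b) = mu(b/a) where mu is the classical Mobius function.
b/a = 2152/1076 = 2
Prime factorization of 2: primes [2]
2 is squarefree with 1 prime factor(s), so mu(2) = (-1)^1 = -1


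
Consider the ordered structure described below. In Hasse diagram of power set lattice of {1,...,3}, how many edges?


A cover relation a -< b holds when a < b with no c strictly between.
Cover relations:
  {} -< {1}
  {} -< {2}
  {} -< {3}
  {1} -< {1,2}
  {1} -< {1,3}
  {2} -< {1,2}
  {2} -< {2,3}
  {3} -< {1,3}
  ...4 more
Total: 12


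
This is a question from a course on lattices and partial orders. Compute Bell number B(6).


B(n) = number of set partitions of an n-element set.
B(n) satisfies the recurrence: B(n+1) = sum_k C(n,k)*B(k).
B(6) = 203


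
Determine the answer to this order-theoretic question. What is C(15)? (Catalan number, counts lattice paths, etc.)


C(n) = C(2n, n) / (n+1).
C(30, 15) = 155117520
C(15) = 155117520 / 16 = 9694845


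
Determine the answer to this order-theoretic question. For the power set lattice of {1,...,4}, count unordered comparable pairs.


A comparable pair {a,b} has a < b or b < a in the order.
Count unordered pairs where one element is strictly below the other.
Examples: {{},{1}}, {{},{2}}, {{},{3}}, {{},{4}}, ...
Total comparable pairs: 65


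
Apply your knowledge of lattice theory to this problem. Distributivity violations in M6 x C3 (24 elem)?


Distributive law: a ^ (b v c) = (a ^ b) v (a ^ c).
Check all 24^3 = 13824 ordered triples (a,b,c).
  e.g. a=(a1,0), b=(a2,0), c=(a3,0): lhs=(a1,0) != rhs=(0,0)
  e.g. a=(a1,0), b=(a2,0), c=(a3,1): lhs=(a1,0) != rhs=(0,0)
Total violating triples: 3240


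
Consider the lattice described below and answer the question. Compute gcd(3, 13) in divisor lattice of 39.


In a divisor lattice, meet = gcd (greatest common divisor).
By Euclidean algorithm or factoring: gcd(3,13) = 1


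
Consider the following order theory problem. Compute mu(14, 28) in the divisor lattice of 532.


In a divisor lattice, mu(a,b) = mu(b/a) where mu is the classical Mobius function.
b/a = 28/14 = 2
Prime factorization of 2: primes [2]
2 is squarefree with 1 prime factor(s), so mu(2) = (-1)^1 = -1


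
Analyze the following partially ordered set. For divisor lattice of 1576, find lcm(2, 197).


In a divisor lattice, join = lcm (least common multiple).
Compute lcm iteratively: start with first element, then lcm(current, next).
Elements: [2, 197]
lcm(2,197) = 394
Final lcm = 394


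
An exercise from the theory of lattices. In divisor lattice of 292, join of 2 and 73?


In a divisor lattice, join = lcm (least common multiple).
gcd(2,73) = 1
lcm(2,73) = 2*73/gcd = 146/1 = 146


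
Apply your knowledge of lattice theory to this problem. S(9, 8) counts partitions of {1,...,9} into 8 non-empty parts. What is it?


S(n,k) = k*S(n-1,k) + S(n-1,k-1).
S(8,8) = 1, S(8,7) = 28
S(9,8) = 8*1 + 28 = 8 + 28
S(9,8) = 36


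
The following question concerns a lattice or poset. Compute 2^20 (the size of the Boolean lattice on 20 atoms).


Power set = 2^n.
2^20 = 1048576


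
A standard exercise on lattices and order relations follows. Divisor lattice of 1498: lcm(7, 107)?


Join=lcm.
gcd(7,107)=1
lcm=749


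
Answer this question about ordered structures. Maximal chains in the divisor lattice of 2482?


A maximal chain goes from the minimum element to a maximal element via cover relations.
Counting all min-to-max paths in the cover graph.
Total maximal chains: 6


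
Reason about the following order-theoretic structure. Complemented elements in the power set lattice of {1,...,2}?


An element a is complemented if some b has a meet b = bottom, a join b = top.
every subset A has complement S\A, so all elements are complemented.
Complemented elements: {}, {1}, {2}, {1,2}
Count: 4


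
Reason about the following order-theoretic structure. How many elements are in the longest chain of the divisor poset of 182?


A chain is a totally ordered subset; we count the number of elements in a maximum chain.
Compute, for each element x, the size of the longest chain ending at x:
  1: 1
  2: 2
  7: 2
  13: 2
  14: 3
  26: 3
  ...
A maximum chain: 1 < 2 < 14 < 182
Number of elements in the longest chain: 4


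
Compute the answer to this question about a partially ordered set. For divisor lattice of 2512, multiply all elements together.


Divisors of 2512: [1, 2, 4, 8, 16, 157, 314, 628, 1256, 2512]
Product = n^(d(n)/2) = 2512^(10/2)
Product = 100022608259448832


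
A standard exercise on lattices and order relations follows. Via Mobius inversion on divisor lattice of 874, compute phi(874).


phi(n) = n * prod_{p|n} (1 - 1/p).
Prime divisors of 874: [2, 19, 23]
phi(874) = 874 * (1 - 1/2) * (1 - 1/19) * (1 - 1/23)
phi(874) = 396


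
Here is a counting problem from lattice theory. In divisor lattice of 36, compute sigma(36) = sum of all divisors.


sigma(n) = sum of divisors.
Divisors of 36: [1, 2, 3, 4, 6, 9, 12, 18, 36]
Sum = 91


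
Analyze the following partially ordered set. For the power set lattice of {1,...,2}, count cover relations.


A cover relation a -< b holds when a < b with no c strictly between.
Cover relations:
  {} -< {1}
  {} -< {2}
  {1} -< {1,2}
  {2} -< {1,2}
Total: 4


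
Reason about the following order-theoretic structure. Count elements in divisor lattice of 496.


Divisors of 496: [1, 2, 4, 8, 16, 31, 62, 124, 248, 496]
Count: 10


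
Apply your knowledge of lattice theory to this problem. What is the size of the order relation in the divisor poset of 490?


The order relation is {(a,b) : a <= b}, reflexive so it includes (a,a).
Examples: (1,1), (1,10), (1,14), (1,2), (1,245), ...
Total ordered pairs: 54


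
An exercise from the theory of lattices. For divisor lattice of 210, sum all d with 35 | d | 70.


Interval [35,70] in divisors of 210: [35, 70]
Sum = 105


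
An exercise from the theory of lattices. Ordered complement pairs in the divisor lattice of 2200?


Complement pair (a,b): a meet b = bottom, a join b = top.
Here: gcd(a,b)=1 and lcm(a,b)=2200, i.e. a*b=2200 with a,b coprime.
Pairs found: (1,2200), (8,275), (11,200), (25,88), ... (4 more)
Total ordered pairs: 8


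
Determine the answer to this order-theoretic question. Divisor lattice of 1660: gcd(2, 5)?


Meet=gcd.
gcd(2,5)=1


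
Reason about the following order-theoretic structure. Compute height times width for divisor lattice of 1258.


Height = length of longest chain minus 1; width = size of largest antichain.
A maximum chain: 1 | 37 | 629 | 1258  (height 3).
A maximum antichain: {2, 17, 37}  (width 3).
Product = 3 * 3 = 9


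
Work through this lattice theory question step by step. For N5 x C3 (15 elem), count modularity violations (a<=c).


Modular law: if a <= c then a v (b ^ c) = (a v b) ^ c.
Check all triples (a,b,c) with a <= c among 15 elements.
  e.g. a=(a,0), b=(c,0), c=(b,0): lhs=(a,0) != rhs=(b,0)
  e.g. a=(a,0), b=(c,1), c=(b,0): lhs=(a,0) != rhs=(b,0)
Total violating triples: 18


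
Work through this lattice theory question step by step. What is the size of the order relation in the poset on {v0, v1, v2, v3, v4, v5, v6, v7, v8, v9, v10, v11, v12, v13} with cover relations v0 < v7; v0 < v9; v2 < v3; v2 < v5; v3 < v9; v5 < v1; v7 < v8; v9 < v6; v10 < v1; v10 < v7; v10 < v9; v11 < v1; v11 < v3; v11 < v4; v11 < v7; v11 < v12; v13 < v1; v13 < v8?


The order relation is {(a,b) : a <= b}, reflexive so it includes (a,a).
Examples: (v0,v0), (v0,v6), (v0,v7), (v0,v8), (v0,v9), ...
Total ordered pairs: 43


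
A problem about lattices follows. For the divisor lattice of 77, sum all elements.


sigma(n) = sum of divisors.
Divisors of 77: [1, 7, 11, 77]
Sum = 96


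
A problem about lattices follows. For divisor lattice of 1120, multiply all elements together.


Divisors of 1120: [1, 2, 4, 5, 7, 8, 10, 14, 16, 20, 28, 32, 35, 40, 56, 70, 80, 112, 140, 160, 224, 280, 560, 1120]
Product = n^(d(n)/2) = 1120^(24/2)
Product = 3895975992546975973113856000000000000


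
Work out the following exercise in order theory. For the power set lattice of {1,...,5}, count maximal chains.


A maximal chain goes from the minimum element to a maximal element via cover relations.
Counting all min-to-max paths in the cover graph.
Total maximal chains: 120


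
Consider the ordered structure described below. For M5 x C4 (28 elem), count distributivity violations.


Distributive law: a ^ (b v c) = (a ^ b) v (a ^ c).
Check all 28^3 = 21952 ordered triples (a,b,c).
  e.g. a=(a1,0), b=(a2,0), c=(a3,0): lhs=(a1,0) != rhs=(0,0)
  e.g. a=(a1,0), b=(a2,0), c=(a3,1): lhs=(a1,0) != rhs=(0,0)
Total violating triples: 3840


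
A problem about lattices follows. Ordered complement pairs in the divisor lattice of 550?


Complement pair (a,b): a meet b = bottom, a join b = top.
Here: gcd(a,b)=1 and lcm(a,b)=550, i.e. a*b=550 with a,b coprime.
Pairs found: (1,550), (2,275), (11,50), (22,25), ... (4 more)
Total ordered pairs: 8


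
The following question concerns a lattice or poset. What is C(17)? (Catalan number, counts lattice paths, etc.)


C(n) = C(2n, n) / (n+1).
C(34, 17) = 2333606220
C(17) = 2333606220 / 18 = 129644790


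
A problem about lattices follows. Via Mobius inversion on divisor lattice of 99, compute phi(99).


phi(n) = n * prod_{p|n} (1 - 1/p).
Prime divisors of 99: [3, 11]
phi(99) = 99 * (1 - 1/3) * (1 - 1/11)
phi(99) = 60


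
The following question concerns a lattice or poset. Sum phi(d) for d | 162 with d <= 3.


Divisors of 162 up to 3: [1, 2, 3]
phi values: [1, 1, 2]
Sum = 4


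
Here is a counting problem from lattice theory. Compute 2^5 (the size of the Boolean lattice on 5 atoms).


Power set = 2^n.
2^5 = 32


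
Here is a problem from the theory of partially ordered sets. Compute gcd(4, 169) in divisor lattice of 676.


In a divisor lattice, meet = gcd (greatest common divisor).
By Euclidean algorithm or factoring: gcd(4,169) = 1


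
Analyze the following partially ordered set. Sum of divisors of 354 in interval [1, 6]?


Interval [1,6] in divisors of 354: [1, 2, 3, 6]
Sum = 12


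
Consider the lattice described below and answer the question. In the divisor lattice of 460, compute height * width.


Height = length of longest chain minus 1; width = size of largest antichain.
A maximum chain: 1 | 23 | 115 | 230 | 460  (height 4).
A maximum antichain: {4, 10, 46, 115}  (width 4).
Product = 4 * 4 = 16


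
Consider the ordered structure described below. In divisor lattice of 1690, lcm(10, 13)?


Join=lcm.
gcd(10,13)=1
lcm=130


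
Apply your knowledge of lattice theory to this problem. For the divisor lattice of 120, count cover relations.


A cover relation a -< b holds when a < b with no c strictly between.
Cover relations:
  1 -< 2
  1 -< 3
  1 -< 5
  2 -< 4
  2 -< 6
  2 -< 10
  3 -< 6
  3 -< 15
  ...20 more
Total: 28


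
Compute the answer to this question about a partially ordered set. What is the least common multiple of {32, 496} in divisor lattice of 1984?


In a divisor lattice, join = lcm (least common multiple).
Compute lcm iteratively: start with first element, then lcm(current, next).
Elements: [32, 496]
lcm(32,496) = 992
Final lcm = 992


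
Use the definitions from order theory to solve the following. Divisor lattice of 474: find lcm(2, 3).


In a divisor lattice, join = lcm (least common multiple).
gcd(2,3) = 1
lcm(2,3) = 2*3/gcd = 6/1 = 6


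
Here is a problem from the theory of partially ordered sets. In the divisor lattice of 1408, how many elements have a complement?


An element a is complemented if some b has a meet b = bottom, a join b = top.
a is complemented iff gcd(a, n/a)=1, i.e. a is a unitary divisor of 1408.
Complemented elements: 1, 11, 128, 1408
Count: 4


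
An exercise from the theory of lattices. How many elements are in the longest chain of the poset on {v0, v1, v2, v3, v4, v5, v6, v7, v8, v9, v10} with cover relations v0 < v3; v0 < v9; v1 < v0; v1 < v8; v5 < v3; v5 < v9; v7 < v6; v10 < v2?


A chain is a totally ordered subset; we count the number of elements in a maximum chain.
Compute, for each element x, the size of the longest chain ending at x:
  v1: 1
  v4: 1
  v5: 1
  v7: 1
  v10: 1
  v0: 2
  ...
A maximum chain: v1 < v0 < v3
Number of elements in the longest chain: 3


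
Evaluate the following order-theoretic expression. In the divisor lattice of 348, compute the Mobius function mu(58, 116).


In a divisor lattice, mu(a,b) = mu(b/a) where mu is the classical Mobius function.
b/a = 116/58 = 2
Prime factorization of 2: primes [2]
2 is squarefree with 1 prime factor(s), so mu(2) = (-1)^1 = -1


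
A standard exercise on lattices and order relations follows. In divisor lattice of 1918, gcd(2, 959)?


Meet=gcd.
gcd(2,959)=1


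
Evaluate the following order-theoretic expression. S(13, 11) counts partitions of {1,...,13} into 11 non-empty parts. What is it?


S(n,k) = k*S(n-1,k) + S(n-1,k-1).
S(12,11) = 66, S(12,10) = 1705
S(13,11) = 11*66 + 1705 = 726 + 1705
S(13,11) = 2431


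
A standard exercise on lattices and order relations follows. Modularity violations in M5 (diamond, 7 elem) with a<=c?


Modular law: if a <= c then a v (b ^ c) = (a v b) ^ c.
Check all triples (a,b,c) with a <= c among 7 elements.
This lattice is modular (diamonds M_m and their chain-products are modular).
Total violating triples: 0


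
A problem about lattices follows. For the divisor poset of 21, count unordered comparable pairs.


A comparable pair {a,b} has a < b or b < a in the order.
Count unordered pairs where one element is strictly below the other.
Examples: {1,3}, {1,7}, {1,21}, {3,21}, ...
Total comparable pairs: 5


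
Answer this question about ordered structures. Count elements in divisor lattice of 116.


Divisors of 116: [1, 2, 4, 29, 58, 116]
Count: 6


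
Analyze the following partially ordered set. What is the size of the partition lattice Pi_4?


B(n) = number of set partitions of an n-element set.
B(n) satisfies the recurrence: B(n+1) = sum_k C(n,k)*B(k).
B(4) = 15


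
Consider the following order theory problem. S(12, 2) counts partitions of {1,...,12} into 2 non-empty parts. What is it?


S(n,k) = k*S(n-1,k) + S(n-1,k-1).
S(11,2) = 1023, S(11,1) = 1
S(12,2) = 2*1023 + 1 = 2046 + 1
S(12,2) = 2047


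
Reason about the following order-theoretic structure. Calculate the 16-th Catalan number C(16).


C(n) = C(2n, n) / (n+1).
C(32, 16) = 601080390
C(16) = 601080390 / 17 = 35357670


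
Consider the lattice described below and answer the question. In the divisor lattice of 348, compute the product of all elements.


Divisors of 348: [1, 2, 3, 4, 6, 12, 29, 58, 87, 116, 174, 348]
Product = n^(d(n)/2) = 348^(12/2)
Product = 1776132919332864


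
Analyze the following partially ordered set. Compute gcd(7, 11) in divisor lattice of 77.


In a divisor lattice, meet = gcd (greatest common divisor).
By Euclidean algorithm or factoring: gcd(7,11) = 1


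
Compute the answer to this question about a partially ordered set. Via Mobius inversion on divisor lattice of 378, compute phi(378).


phi(n) = n * prod_{p|n} (1 - 1/p).
Prime divisors of 378: [2, 3, 7]
phi(378) = 378 * (1 - 1/2) * (1 - 1/3) * (1 - 1/7)
phi(378) = 108


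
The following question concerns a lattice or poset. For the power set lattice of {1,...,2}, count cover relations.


A cover relation a -< b holds when a < b with no c strictly between.
Cover relations:
  {} -< {1}
  {} -< {2}
  {1} -< {1,2}
  {2} -< {1,2}
Total: 4


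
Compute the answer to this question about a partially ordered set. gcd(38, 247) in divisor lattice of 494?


Meet=gcd.
gcd(38,247)=19


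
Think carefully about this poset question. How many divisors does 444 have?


Divisors of 444: [1, 2, 3, 4, 6, 12, 37, 74, 111, 148, 222, 444]
Count: 12


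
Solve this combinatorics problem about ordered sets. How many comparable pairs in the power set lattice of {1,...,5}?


A comparable pair {a,b} has a < b or b < a in the order.
Count unordered pairs where one element is strictly below the other.
Examples: {{},{1}}, {{},{2}}, {{},{3}}, {{},{4}}, ...
Total comparable pairs: 211


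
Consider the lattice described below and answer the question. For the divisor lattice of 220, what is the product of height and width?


Height = length of longest chain minus 1; width = size of largest antichain.
A maximum chain: 1 | 11 | 55 | 110 | 220  (height 4).
A maximum antichain: {4, 10, 22, 55}  (width 4).
Product = 4 * 4 = 16


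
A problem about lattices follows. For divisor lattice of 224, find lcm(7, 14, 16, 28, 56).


In a divisor lattice, join = lcm (least common multiple).
Compute lcm iteratively: start with first element, then lcm(current, next).
Elements: [7, 14, 16, 28, 56]
lcm(7,14) = 14
lcm(14,16) = 112
lcm(112,28) = 112
lcm(112,56) = 112
Final lcm = 112


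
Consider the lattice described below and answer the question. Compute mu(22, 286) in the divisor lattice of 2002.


In a divisor lattice, mu(a,b) = mu(b/a) where mu is the classical Mobius function.
b/a = 286/22 = 13
Prime factorization of 13: primes [13]
13 is squarefree with 1 prime factor(s), so mu(13) = (-1)^1 = -1


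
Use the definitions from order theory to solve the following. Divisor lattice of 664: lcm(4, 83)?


Join=lcm.
gcd(4,83)=1
lcm=332


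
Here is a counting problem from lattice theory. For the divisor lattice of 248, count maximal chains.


A maximal chain goes from the minimum element to a maximal element via cover relations.
Counting all min-to-max paths in the cover graph.
Total maximal chains: 4


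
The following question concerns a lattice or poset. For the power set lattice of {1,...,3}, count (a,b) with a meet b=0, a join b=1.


Complement pair (a,b): a meet b = bottom, a join b = top.
Here: A intersect B = {} and A union B = {1,...,3}.
Pairs found: ({},{1,2,3}), ({1},{2,3}), ({2},{1,3}), ({3},{1,2}), ... (4 more)
Total ordered pairs: 8


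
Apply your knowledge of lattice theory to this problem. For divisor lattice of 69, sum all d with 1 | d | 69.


Interval [1,69] in divisors of 69: [1, 3, 23, 69]
Sum = 96


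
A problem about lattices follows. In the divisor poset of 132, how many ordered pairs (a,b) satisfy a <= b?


The order relation is {(a,b) : a <= b}, reflexive so it includes (a,a).
Examples: (1,1), (1,11), (1,12), (1,132), (1,2), ...
Total ordered pairs: 54


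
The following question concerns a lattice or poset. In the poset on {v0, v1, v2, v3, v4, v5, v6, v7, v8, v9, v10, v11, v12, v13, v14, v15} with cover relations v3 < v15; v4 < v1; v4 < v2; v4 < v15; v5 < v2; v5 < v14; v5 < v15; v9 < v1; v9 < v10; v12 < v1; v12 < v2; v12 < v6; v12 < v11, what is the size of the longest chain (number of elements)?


A chain is a totally ordered subset; we count the number of elements in a maximum chain.
Compute, for each element x, the size of the longest chain ending at x:
  v0: 1
  v3: 1
  v4: 1
  v5: 1
  v7: 1
  v8: 1
  ...
A maximum chain: v4 < v1
Number of elements in the longest chain: 2


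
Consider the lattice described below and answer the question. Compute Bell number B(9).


B(n) = number of set partitions of an n-element set.
B(n) satisfies the recurrence: B(n+1) = sum_k C(n,k)*B(k).
B(9) = 21147


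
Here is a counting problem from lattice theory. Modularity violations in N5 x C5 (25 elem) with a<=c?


Modular law: if a <= c then a v (b ^ c) = (a v b) ^ c.
Check all triples (a,b,c) with a <= c among 25 elements.
  e.g. a=(a,0), b=(c,0), c=(b,0): lhs=(a,0) != rhs=(b,0)
  e.g. a=(a,0), b=(c,1), c=(b,0): lhs=(a,0) != rhs=(b,0)
Total violating triples: 75


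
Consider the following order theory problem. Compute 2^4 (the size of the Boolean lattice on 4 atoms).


Power set = 2^n.
2^4 = 16


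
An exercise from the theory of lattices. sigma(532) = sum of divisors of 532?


sigma(n) = sum of divisors.
Divisors of 532: [1, 2, 4, 7, 14, 19, 28, 38, 76, 133, 266, 532]
Sum = 1120


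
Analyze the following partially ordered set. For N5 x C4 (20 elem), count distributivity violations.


Distributive law: a ^ (b v c) = (a ^ b) v (a ^ c).
Check all 20^3 = 8000 ordered triples (a,b,c).
  e.g. a=(b,0), b=(a,0), c=(c,0): lhs=(b,0) != rhs=(a,0)
  e.g. a=(b,0), b=(a,0), c=(c,1): lhs=(b,0) != rhs=(a,0)
Total violating triples: 128


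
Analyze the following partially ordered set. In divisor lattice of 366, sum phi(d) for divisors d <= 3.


Divisors of 366 up to 3: [1, 2, 3]
phi values: [1, 1, 2]
Sum = 4


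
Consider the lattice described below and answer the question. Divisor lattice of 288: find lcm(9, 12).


In a divisor lattice, join = lcm (least common multiple).
gcd(9,12) = 3
lcm(9,12) = 9*12/gcd = 108/3 = 36


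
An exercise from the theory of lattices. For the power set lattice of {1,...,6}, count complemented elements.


An element a is complemented if some b has a meet b = bottom, a join b = top.
every subset A has complement S\A, so all elements are complemented.
Complemented elements: {}, {1}, {2}, {3}, {4}, {5}, ... (58 more)
Count: 64


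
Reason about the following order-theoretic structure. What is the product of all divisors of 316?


Divisors of 316: [1, 2, 4, 79, 158, 316]
Product = n^(d(n)/2) = 316^(6/2)
Product = 31554496


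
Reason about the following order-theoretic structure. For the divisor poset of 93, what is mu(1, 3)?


In a divisor lattice, mu(a,b) = mu(b/a) where mu is the classical Mobius function.
b/a = 3/1 = 3
Prime factorization of 3: primes [3]
3 is squarefree with 1 prime factor(s), so mu(3) = (-1)^1 = -1


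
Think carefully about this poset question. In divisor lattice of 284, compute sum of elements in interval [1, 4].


Interval [1,4] in divisors of 284: [1, 2, 4]
Sum = 7


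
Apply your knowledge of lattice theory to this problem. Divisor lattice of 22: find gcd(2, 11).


In a divisor lattice, meet = gcd (greatest common divisor).
By Euclidean algorithm or factoring: gcd(2,11) = 1


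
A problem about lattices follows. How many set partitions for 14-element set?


B(n) = number of set partitions of an n-element set.
B(n) satisfies the recurrence: B(n+1) = sum_k C(n,k)*B(k).
B(14) = 190899322


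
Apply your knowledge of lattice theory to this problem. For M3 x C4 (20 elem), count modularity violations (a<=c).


Modular law: if a <= c then a v (b ^ c) = (a v b) ^ c.
Check all triples (a,b,c) with a <= c among 20 elements.
This lattice is modular (diamonds M_m and their chain-products are modular).
Total violating triples: 0


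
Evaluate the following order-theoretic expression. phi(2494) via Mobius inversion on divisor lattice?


phi(n) = n * prod_{p|n} (1 - 1/p).
Prime divisors of 2494: [2, 29, 43]
phi(2494) = 2494 * (1 - 1/2) * (1 - 1/29) * (1 - 1/43)
phi(2494) = 1176


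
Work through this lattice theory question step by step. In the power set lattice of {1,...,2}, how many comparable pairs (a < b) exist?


A comparable pair {a,b} has a < b or b < a in the order.
Count unordered pairs where one element is strictly below the other.
Examples: {{},{1}}, {{},{2}}, {{},{1,2}}, {{1},{1,2}}, ...
Total comparable pairs: 5


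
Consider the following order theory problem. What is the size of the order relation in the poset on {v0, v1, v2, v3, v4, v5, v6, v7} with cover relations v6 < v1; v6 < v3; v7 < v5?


The order relation is {(a,b) : a <= b}, reflexive so it includes (a,a).
Examples: (v0,v0), (v1,v1), (v2,v2), (v3,v3), (v4,v4), ...
Total ordered pairs: 11


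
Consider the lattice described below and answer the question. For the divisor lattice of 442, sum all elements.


sigma(n) = sum of divisors.
Divisors of 442: [1, 2, 13, 17, 26, 34, 221, 442]
Sum = 756


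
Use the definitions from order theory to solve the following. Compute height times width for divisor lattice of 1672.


Height = length of longest chain minus 1; width = size of largest antichain.
A maximum chain: 1 | 19 | 209 | 418 | 836 | 1672  (height 5).
A maximum antichain: {4, 22, 38, 209}  (width 4).
Product = 5 * 4 = 20


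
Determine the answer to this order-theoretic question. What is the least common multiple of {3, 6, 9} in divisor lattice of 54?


In a divisor lattice, join = lcm (least common multiple).
Compute lcm iteratively: start with first element, then lcm(current, next).
Elements: [3, 6, 9]
lcm(3,6) = 6
lcm(6,9) = 18
Final lcm = 18


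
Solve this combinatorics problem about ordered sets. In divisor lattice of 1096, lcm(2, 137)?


Join=lcm.
gcd(2,137)=1
lcm=274


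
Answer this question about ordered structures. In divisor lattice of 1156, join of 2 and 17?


In a divisor lattice, join = lcm (least common multiple).
gcd(2,17) = 1
lcm(2,17) = 2*17/gcd = 34/1 = 34


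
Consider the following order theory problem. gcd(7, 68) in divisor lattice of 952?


Meet=gcd.
gcd(7,68)=1


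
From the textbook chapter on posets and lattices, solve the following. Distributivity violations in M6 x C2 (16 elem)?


Distributive law: a ^ (b v c) = (a ^ b) v (a ^ c).
Check all 16^3 = 4096 ordered triples (a,b,c).
  e.g. a=(a1,0), b=(a2,0), c=(a3,0): lhs=(a1,0) != rhs=(0,0)
  e.g. a=(a1,0), b=(a2,0), c=(a3,1): lhs=(a1,0) != rhs=(0,0)
Total violating triples: 960


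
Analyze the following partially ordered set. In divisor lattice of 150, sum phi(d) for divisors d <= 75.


Divisors of 150 up to 75: [1, 2, 3, 5, 6, 10, 15, 25, 30, 50, 75]
phi values: [1, 1, 2, 4, 2, 4, 8, 20, 8, 20, 40]
Sum = 110


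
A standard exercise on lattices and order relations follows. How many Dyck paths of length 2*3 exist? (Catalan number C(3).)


C(n) = C(2n, n) / (n+1).
C(6, 3) = 20
C(3) = 20 / 4 = 5


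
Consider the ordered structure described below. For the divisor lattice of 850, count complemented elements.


An element a is complemented if some b has a meet b = bottom, a join b = top.
a is complemented iff gcd(a, n/a)=1, i.e. a is a unitary divisor of 850.
Complemented elements: 1, 2, 17, 25, 34, 50, ... (2 more)
Count: 8


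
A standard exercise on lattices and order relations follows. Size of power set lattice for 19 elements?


Power set = 2^n.
2^19 = 524288


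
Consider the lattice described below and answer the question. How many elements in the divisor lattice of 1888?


Divisors of 1888: [1, 2, 4, 8, 16, 32, 59, 118, 236, 472, 944, 1888]
Count: 12


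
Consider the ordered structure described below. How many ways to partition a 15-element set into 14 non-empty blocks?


S(n,k) = k*S(n-1,k) + S(n-1,k-1).
S(14,14) = 1, S(14,13) = 91
S(15,14) = 14*1 + 91 = 14 + 91
S(15,14) = 105


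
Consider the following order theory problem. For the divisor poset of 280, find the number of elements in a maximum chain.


A chain is a totally ordered subset; we count the number of elements in a maximum chain.
Compute, for each element x, the size of the longest chain ending at x:
  1: 1
  2: 2
  5: 2
  7: 2
  4: 3
  8: 4
  ...
A maximum chain: 1 < 2 < 4 < 8 < 40 < 280
Number of elements in the longest chain: 6


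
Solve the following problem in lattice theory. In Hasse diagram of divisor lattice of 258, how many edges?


A cover relation a -< b holds when a < b with no c strictly between.
Cover relations:
  1 -< 2
  1 -< 3
  1 -< 43
  2 -< 6
  2 -< 86
  3 -< 6
  3 -< 129
  6 -< 258
  ...4 more
Total: 12


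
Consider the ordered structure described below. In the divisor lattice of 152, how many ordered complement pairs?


Complement pair (a,b): a meet b = bottom, a join b = top.
Here: gcd(a,b)=1 and lcm(a,b)=152, i.e. a*b=152 with a,b coprime.
Pairs found: (1,152), (8,19), (19,8), (152,1)
Total ordered pairs: 4


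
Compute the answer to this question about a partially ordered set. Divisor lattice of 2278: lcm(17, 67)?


Join=lcm.
gcd(17,67)=1
lcm=1139


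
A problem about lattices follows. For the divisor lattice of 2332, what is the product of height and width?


Height = length of longest chain minus 1; width = size of largest antichain.
A maximum chain: 1 | 53 | 583 | 1166 | 2332  (height 4).
A maximum antichain: {4, 22, 106, 583}  (width 4).
Product = 4 * 4 = 16


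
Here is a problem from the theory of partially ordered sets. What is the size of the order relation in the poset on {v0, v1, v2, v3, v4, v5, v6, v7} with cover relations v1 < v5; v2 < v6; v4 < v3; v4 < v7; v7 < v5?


The order relation is {(a,b) : a <= b}, reflexive so it includes (a,a).
Examples: (v0,v0), (v1,v1), (v1,v5), (v2,v2), (v2,v6), ...
Total ordered pairs: 14


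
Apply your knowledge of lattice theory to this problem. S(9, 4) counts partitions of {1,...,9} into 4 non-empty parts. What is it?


S(n,k) = k*S(n-1,k) + S(n-1,k-1).
S(8,4) = 1701, S(8,3) = 966
S(9,4) = 4*1701 + 966 = 6804 + 966
S(9,4) = 7770


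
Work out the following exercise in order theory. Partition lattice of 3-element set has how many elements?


B(n) = number of set partitions of an n-element set.
B(n) satisfies the recurrence: B(n+1) = sum_k C(n,k)*B(k).
B(3) = 5


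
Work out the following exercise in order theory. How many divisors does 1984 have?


Divisors of 1984: [1, 2, 4, 8, 16, 31, 32, 62, 64, 124, 248, 496, 992, 1984]
Count: 14


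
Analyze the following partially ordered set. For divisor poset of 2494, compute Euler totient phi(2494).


phi(n) = n * prod_{p|n} (1 - 1/p).
Prime divisors of 2494: [2, 29, 43]
phi(2494) = 2494 * (1 - 1/2) * (1 - 1/29) * (1 - 1/43)
phi(2494) = 1176


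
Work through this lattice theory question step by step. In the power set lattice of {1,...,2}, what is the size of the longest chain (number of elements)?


A chain is a totally ordered subset; we count the number of elements in a maximum chain.
Compute, for each element x, the size of the longest chain ending at x:
  {}: 1
  {1}: 2
  {2}: 2
  {1,2}: 3
A maximum chain: {} < {1} < {1,2}
Number of elements in the longest chain: 3


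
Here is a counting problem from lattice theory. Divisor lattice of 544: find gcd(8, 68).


In a divisor lattice, meet = gcd (greatest common divisor).
By Euclidean algorithm or factoring: gcd(8,68) = 4


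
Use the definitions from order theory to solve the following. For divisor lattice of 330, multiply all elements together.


Divisors of 330: [1, 2, 3, 5, 6, 10, 11, 15, 22, 30, 33, 55, 66, 110, 165, 330]
Product = n^(d(n)/2) = 330^(16/2)
Product = 140640861824100000000


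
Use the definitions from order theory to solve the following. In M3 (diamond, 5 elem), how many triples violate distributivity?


Distributive law: a ^ (b v c) = (a ^ b) v (a ^ c).
Check all 5^3 = 125 ordered triples (a,b,c).
  e.g. a=a1, b=a2, c=a3: lhs=a1 != rhs=0
  e.g. a=a1, b=a3, c=a2: lhs=a1 != rhs=0
Total violating triples: 6


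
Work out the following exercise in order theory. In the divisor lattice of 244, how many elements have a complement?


An element a is complemented if some b has a meet b = bottom, a join b = top.
a is complemented iff gcd(a, n/a)=1, i.e. a is a unitary divisor of 244.
Complemented elements: 1, 4, 61, 244
Count: 4


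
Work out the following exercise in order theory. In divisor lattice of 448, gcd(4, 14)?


Meet=gcd.
gcd(4,14)=2


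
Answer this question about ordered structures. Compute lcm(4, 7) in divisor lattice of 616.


In a divisor lattice, join = lcm (least common multiple).
gcd(4,7) = 1
lcm(4,7) = 4*7/gcd = 28/1 = 28


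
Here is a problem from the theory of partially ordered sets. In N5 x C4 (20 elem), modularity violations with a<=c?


Modular law: if a <= c then a v (b ^ c) = (a v b) ^ c.
Check all triples (a,b,c) with a <= c among 20 elements.
  e.g. a=(a,0), b=(c,0), c=(b,0): lhs=(a,0) != rhs=(b,0)
  e.g. a=(a,0), b=(c,1), c=(b,0): lhs=(a,0) != rhs=(b,0)
Total violating triples: 40


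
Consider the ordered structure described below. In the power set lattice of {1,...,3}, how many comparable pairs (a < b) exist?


A comparable pair {a,b} has a < b or b < a in the order.
Count unordered pairs where one element is strictly below the other.
Examples: {{},{1}}, {{},{2}}, {{},{3}}, {{},{1,2}}, ...
Total comparable pairs: 19


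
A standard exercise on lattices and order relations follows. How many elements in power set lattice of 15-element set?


Power set = 2^n.
2^15 = 32768


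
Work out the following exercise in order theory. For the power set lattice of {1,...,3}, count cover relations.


A cover relation a -< b holds when a < b with no c strictly between.
Cover relations:
  {} -< {1}
  {} -< {2}
  {} -< {3}
  {1} -< {1,2}
  {1} -< {1,3}
  {2} -< {1,2}
  {2} -< {2,3}
  {3} -< {1,3}
  ...4 more
Total: 12


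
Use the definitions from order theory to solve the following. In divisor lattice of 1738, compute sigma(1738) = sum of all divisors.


sigma(n) = sum of divisors.
Divisors of 1738: [1, 2, 11, 22, 79, 158, 869, 1738]
Sum = 2880


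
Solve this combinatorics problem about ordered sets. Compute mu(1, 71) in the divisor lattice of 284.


In a divisor lattice, mu(a,b) = mu(b/a) where mu is the classical Mobius function.
b/a = 71/1 = 71
Prime factorization of 71: primes [71]
71 is squarefree with 1 prime factor(s), so mu(71) = (-1)^1 = -1


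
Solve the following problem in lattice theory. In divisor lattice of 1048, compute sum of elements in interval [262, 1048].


Interval [262,1048] in divisors of 1048: [262, 524, 1048]
Sum = 1834


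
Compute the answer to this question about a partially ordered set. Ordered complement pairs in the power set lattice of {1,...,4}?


Complement pair (a,b): a meet b = bottom, a join b = top.
Here: A intersect B = {} and A union B = {1,...,4}.
Pairs found: ({},{1,2,3,4}), ({1},{2,3,4}), ({2},{1,3,4}), ({3},{1,2,4}), ... (12 more)
Total ordered pairs: 16


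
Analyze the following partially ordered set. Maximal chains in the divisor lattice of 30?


A maximal chain goes from the minimum element to a maximal element via cover relations.
Counting all min-to-max paths in the cover graph.
Total maximal chains: 6
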